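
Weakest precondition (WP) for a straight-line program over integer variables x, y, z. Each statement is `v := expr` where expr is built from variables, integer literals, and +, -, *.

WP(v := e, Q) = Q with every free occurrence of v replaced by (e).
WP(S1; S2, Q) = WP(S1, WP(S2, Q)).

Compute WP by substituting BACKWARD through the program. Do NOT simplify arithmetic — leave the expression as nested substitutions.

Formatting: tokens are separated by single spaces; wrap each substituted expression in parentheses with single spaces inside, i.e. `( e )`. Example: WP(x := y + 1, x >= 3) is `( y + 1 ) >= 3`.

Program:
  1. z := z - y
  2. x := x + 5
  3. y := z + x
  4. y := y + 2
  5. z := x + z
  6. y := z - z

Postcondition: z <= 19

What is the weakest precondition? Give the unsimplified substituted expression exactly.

Answer: ( ( x + 5 ) + ( z - y ) ) <= 19

Derivation:
post: z <= 19
stmt 6: y := z - z  -- replace 0 occurrence(s) of y with (z - z)
  => z <= 19
stmt 5: z := x + z  -- replace 1 occurrence(s) of z with (x + z)
  => ( x + z ) <= 19
stmt 4: y := y + 2  -- replace 0 occurrence(s) of y with (y + 2)
  => ( x + z ) <= 19
stmt 3: y := z + x  -- replace 0 occurrence(s) of y with (z + x)
  => ( x + z ) <= 19
stmt 2: x := x + 5  -- replace 1 occurrence(s) of x with (x + 5)
  => ( ( x + 5 ) + z ) <= 19
stmt 1: z := z - y  -- replace 1 occurrence(s) of z with (z - y)
  => ( ( x + 5 ) + ( z - y ) ) <= 19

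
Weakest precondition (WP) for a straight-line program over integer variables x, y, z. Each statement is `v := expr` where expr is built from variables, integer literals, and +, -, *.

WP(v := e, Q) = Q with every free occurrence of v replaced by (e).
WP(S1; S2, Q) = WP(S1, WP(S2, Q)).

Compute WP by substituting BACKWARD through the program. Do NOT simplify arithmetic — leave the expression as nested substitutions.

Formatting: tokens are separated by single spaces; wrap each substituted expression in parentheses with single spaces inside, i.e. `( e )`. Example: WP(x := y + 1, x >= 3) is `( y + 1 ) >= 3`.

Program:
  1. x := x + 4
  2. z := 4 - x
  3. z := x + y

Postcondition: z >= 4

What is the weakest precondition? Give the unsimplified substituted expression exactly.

post: z >= 4
stmt 3: z := x + y  -- replace 1 occurrence(s) of z with (x + y)
  => ( x + y ) >= 4
stmt 2: z := 4 - x  -- replace 0 occurrence(s) of z with (4 - x)
  => ( x + y ) >= 4
stmt 1: x := x + 4  -- replace 1 occurrence(s) of x with (x + 4)
  => ( ( x + 4 ) + y ) >= 4

Answer: ( ( x + 4 ) + y ) >= 4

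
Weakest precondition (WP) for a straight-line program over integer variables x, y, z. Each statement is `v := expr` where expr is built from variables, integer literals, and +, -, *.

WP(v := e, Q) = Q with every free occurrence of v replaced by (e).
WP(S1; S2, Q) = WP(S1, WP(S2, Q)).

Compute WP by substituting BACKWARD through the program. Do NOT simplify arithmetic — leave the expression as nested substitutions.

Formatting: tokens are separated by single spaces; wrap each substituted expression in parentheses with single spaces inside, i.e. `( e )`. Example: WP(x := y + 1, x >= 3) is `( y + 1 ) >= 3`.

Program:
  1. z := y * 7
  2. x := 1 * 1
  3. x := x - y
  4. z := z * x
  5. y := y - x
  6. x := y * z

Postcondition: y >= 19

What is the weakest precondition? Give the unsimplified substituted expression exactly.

Answer: ( y - ( ( 1 * 1 ) - y ) ) >= 19

Derivation:
post: y >= 19
stmt 6: x := y * z  -- replace 0 occurrence(s) of x with (y * z)
  => y >= 19
stmt 5: y := y - x  -- replace 1 occurrence(s) of y with (y - x)
  => ( y - x ) >= 19
stmt 4: z := z * x  -- replace 0 occurrence(s) of z with (z * x)
  => ( y - x ) >= 19
stmt 3: x := x - y  -- replace 1 occurrence(s) of x with (x - y)
  => ( y - ( x - y ) ) >= 19
stmt 2: x := 1 * 1  -- replace 1 occurrence(s) of x with (1 * 1)
  => ( y - ( ( 1 * 1 ) - y ) ) >= 19
stmt 1: z := y * 7  -- replace 0 occurrence(s) of z with (y * 7)
  => ( y - ( ( 1 * 1 ) - y ) ) >= 19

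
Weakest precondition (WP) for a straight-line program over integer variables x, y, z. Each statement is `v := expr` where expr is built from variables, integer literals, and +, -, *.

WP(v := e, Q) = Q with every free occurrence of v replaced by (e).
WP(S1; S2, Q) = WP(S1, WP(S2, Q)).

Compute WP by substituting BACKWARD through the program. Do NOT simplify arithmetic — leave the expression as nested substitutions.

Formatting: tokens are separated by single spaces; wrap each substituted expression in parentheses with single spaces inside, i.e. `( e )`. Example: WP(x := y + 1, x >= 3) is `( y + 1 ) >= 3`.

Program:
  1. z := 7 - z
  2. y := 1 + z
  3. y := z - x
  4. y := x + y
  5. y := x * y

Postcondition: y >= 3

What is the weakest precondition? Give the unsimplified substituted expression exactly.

Answer: ( x * ( x + ( ( 7 - z ) - x ) ) ) >= 3

Derivation:
post: y >= 3
stmt 5: y := x * y  -- replace 1 occurrence(s) of y with (x * y)
  => ( x * y ) >= 3
stmt 4: y := x + y  -- replace 1 occurrence(s) of y with (x + y)
  => ( x * ( x + y ) ) >= 3
stmt 3: y := z - x  -- replace 1 occurrence(s) of y with (z - x)
  => ( x * ( x + ( z - x ) ) ) >= 3
stmt 2: y := 1 + z  -- replace 0 occurrence(s) of y with (1 + z)
  => ( x * ( x + ( z - x ) ) ) >= 3
stmt 1: z := 7 - z  -- replace 1 occurrence(s) of z with (7 - z)
  => ( x * ( x + ( ( 7 - z ) - x ) ) ) >= 3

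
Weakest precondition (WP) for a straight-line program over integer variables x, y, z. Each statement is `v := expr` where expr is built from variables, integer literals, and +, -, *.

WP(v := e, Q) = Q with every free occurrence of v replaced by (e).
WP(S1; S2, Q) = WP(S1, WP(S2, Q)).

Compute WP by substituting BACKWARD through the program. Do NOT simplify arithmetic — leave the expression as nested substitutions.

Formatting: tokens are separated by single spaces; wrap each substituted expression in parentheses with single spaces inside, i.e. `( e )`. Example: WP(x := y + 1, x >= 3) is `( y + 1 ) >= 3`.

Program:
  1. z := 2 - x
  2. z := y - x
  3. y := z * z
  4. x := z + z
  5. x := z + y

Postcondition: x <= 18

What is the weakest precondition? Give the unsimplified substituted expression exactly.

Answer: ( ( y - x ) + ( ( y - x ) * ( y - x ) ) ) <= 18

Derivation:
post: x <= 18
stmt 5: x := z + y  -- replace 1 occurrence(s) of x with (z + y)
  => ( z + y ) <= 18
stmt 4: x := z + z  -- replace 0 occurrence(s) of x with (z + z)
  => ( z + y ) <= 18
stmt 3: y := z * z  -- replace 1 occurrence(s) of y with (z * z)
  => ( z + ( z * z ) ) <= 18
stmt 2: z := y - x  -- replace 3 occurrence(s) of z with (y - x)
  => ( ( y - x ) + ( ( y - x ) * ( y - x ) ) ) <= 18
stmt 1: z := 2 - x  -- replace 0 occurrence(s) of z with (2 - x)
  => ( ( y - x ) + ( ( y - x ) * ( y - x ) ) ) <= 18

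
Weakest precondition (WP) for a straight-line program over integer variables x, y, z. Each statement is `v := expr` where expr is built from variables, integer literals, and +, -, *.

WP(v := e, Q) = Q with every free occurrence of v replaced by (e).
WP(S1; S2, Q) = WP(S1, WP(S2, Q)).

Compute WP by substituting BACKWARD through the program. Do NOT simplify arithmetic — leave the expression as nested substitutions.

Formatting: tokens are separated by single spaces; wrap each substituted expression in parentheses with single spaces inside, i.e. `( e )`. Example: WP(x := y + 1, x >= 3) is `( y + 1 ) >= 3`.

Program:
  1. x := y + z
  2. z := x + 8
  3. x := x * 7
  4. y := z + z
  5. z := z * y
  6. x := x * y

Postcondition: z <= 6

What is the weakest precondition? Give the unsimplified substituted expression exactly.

Answer: ( ( ( y + z ) + 8 ) * ( ( ( y + z ) + 8 ) + ( ( y + z ) + 8 ) ) ) <= 6

Derivation:
post: z <= 6
stmt 6: x := x * y  -- replace 0 occurrence(s) of x with (x * y)
  => z <= 6
stmt 5: z := z * y  -- replace 1 occurrence(s) of z with (z * y)
  => ( z * y ) <= 6
stmt 4: y := z + z  -- replace 1 occurrence(s) of y with (z + z)
  => ( z * ( z + z ) ) <= 6
stmt 3: x := x * 7  -- replace 0 occurrence(s) of x with (x * 7)
  => ( z * ( z + z ) ) <= 6
stmt 2: z := x + 8  -- replace 3 occurrence(s) of z with (x + 8)
  => ( ( x + 8 ) * ( ( x + 8 ) + ( x + 8 ) ) ) <= 6
stmt 1: x := y + z  -- replace 3 occurrence(s) of x with (y + z)
  => ( ( ( y + z ) + 8 ) * ( ( ( y + z ) + 8 ) + ( ( y + z ) + 8 ) ) ) <= 6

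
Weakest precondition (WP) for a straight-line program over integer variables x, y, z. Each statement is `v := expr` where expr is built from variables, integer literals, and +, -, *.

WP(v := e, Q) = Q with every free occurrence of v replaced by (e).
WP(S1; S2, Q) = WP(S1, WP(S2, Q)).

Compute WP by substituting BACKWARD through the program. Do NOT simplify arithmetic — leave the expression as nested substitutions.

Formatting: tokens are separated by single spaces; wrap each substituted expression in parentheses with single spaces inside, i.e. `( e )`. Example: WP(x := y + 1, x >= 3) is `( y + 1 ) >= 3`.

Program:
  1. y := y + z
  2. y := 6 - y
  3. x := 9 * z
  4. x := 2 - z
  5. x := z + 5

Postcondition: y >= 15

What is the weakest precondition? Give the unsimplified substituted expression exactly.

Answer: ( 6 - ( y + z ) ) >= 15

Derivation:
post: y >= 15
stmt 5: x := z + 5  -- replace 0 occurrence(s) of x with (z + 5)
  => y >= 15
stmt 4: x := 2 - z  -- replace 0 occurrence(s) of x with (2 - z)
  => y >= 15
stmt 3: x := 9 * z  -- replace 0 occurrence(s) of x with (9 * z)
  => y >= 15
stmt 2: y := 6 - y  -- replace 1 occurrence(s) of y with (6 - y)
  => ( 6 - y ) >= 15
stmt 1: y := y + z  -- replace 1 occurrence(s) of y with (y + z)
  => ( 6 - ( y + z ) ) >= 15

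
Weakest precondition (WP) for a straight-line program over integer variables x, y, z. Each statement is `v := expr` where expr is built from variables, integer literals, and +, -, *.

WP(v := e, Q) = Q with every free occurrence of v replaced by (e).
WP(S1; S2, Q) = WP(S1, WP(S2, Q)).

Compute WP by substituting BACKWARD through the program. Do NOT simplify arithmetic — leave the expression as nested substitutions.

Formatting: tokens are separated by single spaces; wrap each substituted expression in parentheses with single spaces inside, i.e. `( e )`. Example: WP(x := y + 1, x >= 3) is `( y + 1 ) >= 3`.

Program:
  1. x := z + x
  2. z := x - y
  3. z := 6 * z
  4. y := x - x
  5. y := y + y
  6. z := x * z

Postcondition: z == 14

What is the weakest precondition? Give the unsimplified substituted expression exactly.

post: z == 14
stmt 6: z := x * z  -- replace 1 occurrence(s) of z with (x * z)
  => ( x * z ) == 14
stmt 5: y := y + y  -- replace 0 occurrence(s) of y with (y + y)
  => ( x * z ) == 14
stmt 4: y := x - x  -- replace 0 occurrence(s) of y with (x - x)
  => ( x * z ) == 14
stmt 3: z := 6 * z  -- replace 1 occurrence(s) of z with (6 * z)
  => ( x * ( 6 * z ) ) == 14
stmt 2: z := x - y  -- replace 1 occurrence(s) of z with (x - y)
  => ( x * ( 6 * ( x - y ) ) ) == 14
stmt 1: x := z + x  -- replace 2 occurrence(s) of x with (z + x)
  => ( ( z + x ) * ( 6 * ( ( z + x ) - y ) ) ) == 14

Answer: ( ( z + x ) * ( 6 * ( ( z + x ) - y ) ) ) == 14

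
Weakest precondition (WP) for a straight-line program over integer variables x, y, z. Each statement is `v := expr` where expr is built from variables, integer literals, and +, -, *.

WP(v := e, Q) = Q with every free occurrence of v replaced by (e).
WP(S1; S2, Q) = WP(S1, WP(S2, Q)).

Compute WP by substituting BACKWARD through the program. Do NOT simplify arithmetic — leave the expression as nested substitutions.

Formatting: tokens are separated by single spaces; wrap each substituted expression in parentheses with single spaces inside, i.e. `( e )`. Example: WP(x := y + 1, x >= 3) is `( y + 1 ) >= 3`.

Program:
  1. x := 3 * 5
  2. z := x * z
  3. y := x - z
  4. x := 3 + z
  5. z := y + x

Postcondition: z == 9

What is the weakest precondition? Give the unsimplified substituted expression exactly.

post: z == 9
stmt 5: z := y + x  -- replace 1 occurrence(s) of z with (y + x)
  => ( y + x ) == 9
stmt 4: x := 3 + z  -- replace 1 occurrence(s) of x with (3 + z)
  => ( y + ( 3 + z ) ) == 9
stmt 3: y := x - z  -- replace 1 occurrence(s) of y with (x - z)
  => ( ( x - z ) + ( 3 + z ) ) == 9
stmt 2: z := x * z  -- replace 2 occurrence(s) of z with (x * z)
  => ( ( x - ( x * z ) ) + ( 3 + ( x * z ) ) ) == 9
stmt 1: x := 3 * 5  -- replace 3 occurrence(s) of x with (3 * 5)
  => ( ( ( 3 * 5 ) - ( ( 3 * 5 ) * z ) ) + ( 3 + ( ( 3 * 5 ) * z ) ) ) == 9

Answer: ( ( ( 3 * 5 ) - ( ( 3 * 5 ) * z ) ) + ( 3 + ( ( 3 * 5 ) * z ) ) ) == 9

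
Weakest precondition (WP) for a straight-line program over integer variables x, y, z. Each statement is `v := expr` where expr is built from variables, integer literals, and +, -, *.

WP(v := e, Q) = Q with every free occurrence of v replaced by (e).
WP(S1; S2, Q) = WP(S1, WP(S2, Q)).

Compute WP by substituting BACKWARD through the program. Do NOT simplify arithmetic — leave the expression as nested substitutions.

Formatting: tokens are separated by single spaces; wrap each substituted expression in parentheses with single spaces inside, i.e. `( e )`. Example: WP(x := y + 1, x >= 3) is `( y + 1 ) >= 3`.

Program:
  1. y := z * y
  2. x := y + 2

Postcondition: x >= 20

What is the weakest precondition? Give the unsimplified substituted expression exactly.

post: x >= 20
stmt 2: x := y + 2  -- replace 1 occurrence(s) of x with (y + 2)
  => ( y + 2 ) >= 20
stmt 1: y := z * y  -- replace 1 occurrence(s) of y with (z * y)
  => ( ( z * y ) + 2 ) >= 20

Answer: ( ( z * y ) + 2 ) >= 20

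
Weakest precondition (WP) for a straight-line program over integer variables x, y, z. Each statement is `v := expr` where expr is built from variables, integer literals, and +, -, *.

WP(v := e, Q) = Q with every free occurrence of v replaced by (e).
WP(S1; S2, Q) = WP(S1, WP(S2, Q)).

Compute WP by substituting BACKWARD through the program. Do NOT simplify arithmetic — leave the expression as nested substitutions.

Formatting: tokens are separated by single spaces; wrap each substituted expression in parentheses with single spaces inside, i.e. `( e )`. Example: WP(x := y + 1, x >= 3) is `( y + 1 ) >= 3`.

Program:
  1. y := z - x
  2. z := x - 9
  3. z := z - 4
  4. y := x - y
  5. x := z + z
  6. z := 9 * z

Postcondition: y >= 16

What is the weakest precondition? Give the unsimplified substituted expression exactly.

Answer: ( x - ( z - x ) ) >= 16

Derivation:
post: y >= 16
stmt 6: z := 9 * z  -- replace 0 occurrence(s) of z with (9 * z)
  => y >= 16
stmt 5: x := z + z  -- replace 0 occurrence(s) of x with (z + z)
  => y >= 16
stmt 4: y := x - y  -- replace 1 occurrence(s) of y with (x - y)
  => ( x - y ) >= 16
stmt 3: z := z - 4  -- replace 0 occurrence(s) of z with (z - 4)
  => ( x - y ) >= 16
stmt 2: z := x - 9  -- replace 0 occurrence(s) of z with (x - 9)
  => ( x - y ) >= 16
stmt 1: y := z - x  -- replace 1 occurrence(s) of y with (z - x)
  => ( x - ( z - x ) ) >= 16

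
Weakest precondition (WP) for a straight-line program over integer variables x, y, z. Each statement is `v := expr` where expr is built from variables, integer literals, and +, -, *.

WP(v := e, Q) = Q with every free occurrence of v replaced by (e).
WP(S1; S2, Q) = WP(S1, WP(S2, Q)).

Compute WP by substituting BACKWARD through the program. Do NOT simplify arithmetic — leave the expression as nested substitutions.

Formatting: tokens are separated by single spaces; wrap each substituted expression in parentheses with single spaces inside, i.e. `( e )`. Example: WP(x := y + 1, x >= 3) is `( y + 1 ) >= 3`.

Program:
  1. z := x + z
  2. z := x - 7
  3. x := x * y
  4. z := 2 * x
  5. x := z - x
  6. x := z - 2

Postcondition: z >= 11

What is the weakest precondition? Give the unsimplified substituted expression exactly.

post: z >= 11
stmt 6: x := z - 2  -- replace 0 occurrence(s) of x with (z - 2)
  => z >= 11
stmt 5: x := z - x  -- replace 0 occurrence(s) of x with (z - x)
  => z >= 11
stmt 4: z := 2 * x  -- replace 1 occurrence(s) of z with (2 * x)
  => ( 2 * x ) >= 11
stmt 3: x := x * y  -- replace 1 occurrence(s) of x with (x * y)
  => ( 2 * ( x * y ) ) >= 11
stmt 2: z := x - 7  -- replace 0 occurrence(s) of z with (x - 7)
  => ( 2 * ( x * y ) ) >= 11
stmt 1: z := x + z  -- replace 0 occurrence(s) of z with (x + z)
  => ( 2 * ( x * y ) ) >= 11

Answer: ( 2 * ( x * y ) ) >= 11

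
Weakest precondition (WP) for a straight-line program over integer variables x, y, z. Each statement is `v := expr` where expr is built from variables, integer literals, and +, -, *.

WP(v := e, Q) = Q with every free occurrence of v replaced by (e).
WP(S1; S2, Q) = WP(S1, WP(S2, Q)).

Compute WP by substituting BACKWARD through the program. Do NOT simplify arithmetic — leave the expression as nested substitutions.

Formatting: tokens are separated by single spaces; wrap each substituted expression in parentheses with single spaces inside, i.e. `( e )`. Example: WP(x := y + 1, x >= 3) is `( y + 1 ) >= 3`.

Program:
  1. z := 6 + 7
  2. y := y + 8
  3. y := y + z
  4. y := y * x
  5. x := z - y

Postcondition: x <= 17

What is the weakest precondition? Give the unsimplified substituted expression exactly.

Answer: ( ( 6 + 7 ) - ( ( ( y + 8 ) + ( 6 + 7 ) ) * x ) ) <= 17

Derivation:
post: x <= 17
stmt 5: x := z - y  -- replace 1 occurrence(s) of x with (z - y)
  => ( z - y ) <= 17
stmt 4: y := y * x  -- replace 1 occurrence(s) of y with (y * x)
  => ( z - ( y * x ) ) <= 17
stmt 3: y := y + z  -- replace 1 occurrence(s) of y with (y + z)
  => ( z - ( ( y + z ) * x ) ) <= 17
stmt 2: y := y + 8  -- replace 1 occurrence(s) of y with (y + 8)
  => ( z - ( ( ( y + 8 ) + z ) * x ) ) <= 17
stmt 1: z := 6 + 7  -- replace 2 occurrence(s) of z with (6 + 7)
  => ( ( 6 + 7 ) - ( ( ( y + 8 ) + ( 6 + 7 ) ) * x ) ) <= 17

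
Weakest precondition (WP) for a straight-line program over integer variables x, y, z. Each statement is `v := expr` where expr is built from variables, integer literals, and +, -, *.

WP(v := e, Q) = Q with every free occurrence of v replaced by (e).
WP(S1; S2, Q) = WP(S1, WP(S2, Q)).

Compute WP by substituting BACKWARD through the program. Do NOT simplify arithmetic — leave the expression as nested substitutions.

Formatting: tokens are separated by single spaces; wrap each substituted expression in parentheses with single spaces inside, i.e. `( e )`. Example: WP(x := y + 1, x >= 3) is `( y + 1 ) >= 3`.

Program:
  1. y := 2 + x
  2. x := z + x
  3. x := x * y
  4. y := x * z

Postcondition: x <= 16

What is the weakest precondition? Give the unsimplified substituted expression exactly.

post: x <= 16
stmt 4: y := x * z  -- replace 0 occurrence(s) of y with (x * z)
  => x <= 16
stmt 3: x := x * y  -- replace 1 occurrence(s) of x with (x * y)
  => ( x * y ) <= 16
stmt 2: x := z + x  -- replace 1 occurrence(s) of x with (z + x)
  => ( ( z + x ) * y ) <= 16
stmt 1: y := 2 + x  -- replace 1 occurrence(s) of y with (2 + x)
  => ( ( z + x ) * ( 2 + x ) ) <= 16

Answer: ( ( z + x ) * ( 2 + x ) ) <= 16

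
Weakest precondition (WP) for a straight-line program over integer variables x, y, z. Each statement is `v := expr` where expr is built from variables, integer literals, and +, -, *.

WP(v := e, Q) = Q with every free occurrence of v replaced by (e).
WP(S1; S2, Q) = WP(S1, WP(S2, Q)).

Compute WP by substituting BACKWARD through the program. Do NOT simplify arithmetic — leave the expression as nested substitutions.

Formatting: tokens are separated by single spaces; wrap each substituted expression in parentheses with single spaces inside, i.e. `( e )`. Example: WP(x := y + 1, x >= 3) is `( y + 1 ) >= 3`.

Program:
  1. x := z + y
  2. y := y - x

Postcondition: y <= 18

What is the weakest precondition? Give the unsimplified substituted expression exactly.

Answer: ( y - ( z + y ) ) <= 18

Derivation:
post: y <= 18
stmt 2: y := y - x  -- replace 1 occurrence(s) of y with (y - x)
  => ( y - x ) <= 18
stmt 1: x := z + y  -- replace 1 occurrence(s) of x with (z + y)
  => ( y - ( z + y ) ) <= 18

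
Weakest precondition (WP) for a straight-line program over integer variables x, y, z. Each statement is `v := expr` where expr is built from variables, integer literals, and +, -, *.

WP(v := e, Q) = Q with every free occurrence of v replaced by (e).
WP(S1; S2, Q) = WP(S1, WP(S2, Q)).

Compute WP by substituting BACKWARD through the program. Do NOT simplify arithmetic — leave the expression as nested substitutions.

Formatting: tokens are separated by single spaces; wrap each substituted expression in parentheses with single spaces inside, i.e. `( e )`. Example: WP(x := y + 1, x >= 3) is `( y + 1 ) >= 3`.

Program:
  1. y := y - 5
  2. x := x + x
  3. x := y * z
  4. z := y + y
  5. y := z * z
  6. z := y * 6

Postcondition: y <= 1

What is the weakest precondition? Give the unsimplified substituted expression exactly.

post: y <= 1
stmt 6: z := y * 6  -- replace 0 occurrence(s) of z with (y * 6)
  => y <= 1
stmt 5: y := z * z  -- replace 1 occurrence(s) of y with (z * z)
  => ( z * z ) <= 1
stmt 4: z := y + y  -- replace 2 occurrence(s) of z with (y + y)
  => ( ( y + y ) * ( y + y ) ) <= 1
stmt 3: x := y * z  -- replace 0 occurrence(s) of x with (y * z)
  => ( ( y + y ) * ( y + y ) ) <= 1
stmt 2: x := x + x  -- replace 0 occurrence(s) of x with (x + x)
  => ( ( y + y ) * ( y + y ) ) <= 1
stmt 1: y := y - 5  -- replace 4 occurrence(s) of y with (y - 5)
  => ( ( ( y - 5 ) + ( y - 5 ) ) * ( ( y - 5 ) + ( y - 5 ) ) ) <= 1

Answer: ( ( ( y - 5 ) + ( y - 5 ) ) * ( ( y - 5 ) + ( y - 5 ) ) ) <= 1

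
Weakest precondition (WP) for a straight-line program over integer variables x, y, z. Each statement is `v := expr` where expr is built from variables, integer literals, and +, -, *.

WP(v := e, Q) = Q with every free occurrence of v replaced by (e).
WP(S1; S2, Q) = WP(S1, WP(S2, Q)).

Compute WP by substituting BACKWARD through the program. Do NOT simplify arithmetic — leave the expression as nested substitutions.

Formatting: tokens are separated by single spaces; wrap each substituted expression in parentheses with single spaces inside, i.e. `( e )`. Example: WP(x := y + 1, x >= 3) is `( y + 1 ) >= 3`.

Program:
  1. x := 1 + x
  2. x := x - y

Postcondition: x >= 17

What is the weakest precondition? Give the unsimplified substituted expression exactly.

post: x >= 17
stmt 2: x := x - y  -- replace 1 occurrence(s) of x with (x - y)
  => ( x - y ) >= 17
stmt 1: x := 1 + x  -- replace 1 occurrence(s) of x with (1 + x)
  => ( ( 1 + x ) - y ) >= 17

Answer: ( ( 1 + x ) - y ) >= 17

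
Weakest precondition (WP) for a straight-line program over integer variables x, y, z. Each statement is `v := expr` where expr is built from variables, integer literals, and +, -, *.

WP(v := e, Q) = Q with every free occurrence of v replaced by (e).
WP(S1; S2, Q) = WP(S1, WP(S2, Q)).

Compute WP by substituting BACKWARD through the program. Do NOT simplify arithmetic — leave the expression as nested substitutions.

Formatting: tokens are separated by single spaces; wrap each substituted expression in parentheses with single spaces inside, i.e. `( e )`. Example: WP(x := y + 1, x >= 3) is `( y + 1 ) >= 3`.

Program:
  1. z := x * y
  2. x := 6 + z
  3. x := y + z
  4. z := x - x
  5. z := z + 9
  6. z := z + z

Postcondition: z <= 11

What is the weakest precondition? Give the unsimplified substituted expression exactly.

Answer: ( ( ( ( y + ( x * y ) ) - ( y + ( x * y ) ) ) + 9 ) + ( ( ( y + ( x * y ) ) - ( y + ( x * y ) ) ) + 9 ) ) <= 11

Derivation:
post: z <= 11
stmt 6: z := z + z  -- replace 1 occurrence(s) of z with (z + z)
  => ( z + z ) <= 11
stmt 5: z := z + 9  -- replace 2 occurrence(s) of z with (z + 9)
  => ( ( z + 9 ) + ( z + 9 ) ) <= 11
stmt 4: z := x - x  -- replace 2 occurrence(s) of z with (x - x)
  => ( ( ( x - x ) + 9 ) + ( ( x - x ) + 9 ) ) <= 11
stmt 3: x := y + z  -- replace 4 occurrence(s) of x with (y + z)
  => ( ( ( ( y + z ) - ( y + z ) ) + 9 ) + ( ( ( y + z ) - ( y + z ) ) + 9 ) ) <= 11
stmt 2: x := 6 + z  -- replace 0 occurrence(s) of x with (6 + z)
  => ( ( ( ( y + z ) - ( y + z ) ) + 9 ) + ( ( ( y + z ) - ( y + z ) ) + 9 ) ) <= 11
stmt 1: z := x * y  -- replace 4 occurrence(s) of z with (x * y)
  => ( ( ( ( y + ( x * y ) ) - ( y + ( x * y ) ) ) + 9 ) + ( ( ( y + ( x * y ) ) - ( y + ( x * y ) ) ) + 9 ) ) <= 11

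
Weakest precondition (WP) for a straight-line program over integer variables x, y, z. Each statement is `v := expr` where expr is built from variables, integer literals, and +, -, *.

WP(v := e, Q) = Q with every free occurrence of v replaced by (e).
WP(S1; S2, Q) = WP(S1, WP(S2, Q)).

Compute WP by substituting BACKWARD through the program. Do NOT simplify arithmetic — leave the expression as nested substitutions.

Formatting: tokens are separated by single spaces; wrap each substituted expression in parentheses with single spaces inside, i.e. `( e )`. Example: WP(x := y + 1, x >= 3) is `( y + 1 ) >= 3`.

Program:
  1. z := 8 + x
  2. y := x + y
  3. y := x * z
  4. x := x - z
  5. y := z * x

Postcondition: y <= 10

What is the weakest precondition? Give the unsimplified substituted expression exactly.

Answer: ( ( 8 + x ) * ( x - ( 8 + x ) ) ) <= 10

Derivation:
post: y <= 10
stmt 5: y := z * x  -- replace 1 occurrence(s) of y with (z * x)
  => ( z * x ) <= 10
stmt 4: x := x - z  -- replace 1 occurrence(s) of x with (x - z)
  => ( z * ( x - z ) ) <= 10
stmt 3: y := x * z  -- replace 0 occurrence(s) of y with (x * z)
  => ( z * ( x - z ) ) <= 10
stmt 2: y := x + y  -- replace 0 occurrence(s) of y with (x + y)
  => ( z * ( x - z ) ) <= 10
stmt 1: z := 8 + x  -- replace 2 occurrence(s) of z with (8 + x)
  => ( ( 8 + x ) * ( x - ( 8 + x ) ) ) <= 10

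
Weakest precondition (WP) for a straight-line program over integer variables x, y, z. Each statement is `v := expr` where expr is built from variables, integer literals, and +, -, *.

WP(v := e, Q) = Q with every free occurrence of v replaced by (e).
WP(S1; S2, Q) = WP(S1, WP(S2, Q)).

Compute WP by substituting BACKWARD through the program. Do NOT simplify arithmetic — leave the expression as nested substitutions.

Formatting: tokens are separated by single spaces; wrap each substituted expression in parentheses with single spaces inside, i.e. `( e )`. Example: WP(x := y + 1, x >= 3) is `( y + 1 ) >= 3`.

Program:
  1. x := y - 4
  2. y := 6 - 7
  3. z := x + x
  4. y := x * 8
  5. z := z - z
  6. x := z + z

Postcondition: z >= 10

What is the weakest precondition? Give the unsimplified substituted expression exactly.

Answer: ( ( ( y - 4 ) + ( y - 4 ) ) - ( ( y - 4 ) + ( y - 4 ) ) ) >= 10

Derivation:
post: z >= 10
stmt 6: x := z + z  -- replace 0 occurrence(s) of x with (z + z)
  => z >= 10
stmt 5: z := z - z  -- replace 1 occurrence(s) of z with (z - z)
  => ( z - z ) >= 10
stmt 4: y := x * 8  -- replace 0 occurrence(s) of y with (x * 8)
  => ( z - z ) >= 10
stmt 3: z := x + x  -- replace 2 occurrence(s) of z with (x + x)
  => ( ( x + x ) - ( x + x ) ) >= 10
stmt 2: y := 6 - 7  -- replace 0 occurrence(s) of y with (6 - 7)
  => ( ( x + x ) - ( x + x ) ) >= 10
stmt 1: x := y - 4  -- replace 4 occurrence(s) of x with (y - 4)
  => ( ( ( y - 4 ) + ( y - 4 ) ) - ( ( y - 4 ) + ( y - 4 ) ) ) >= 10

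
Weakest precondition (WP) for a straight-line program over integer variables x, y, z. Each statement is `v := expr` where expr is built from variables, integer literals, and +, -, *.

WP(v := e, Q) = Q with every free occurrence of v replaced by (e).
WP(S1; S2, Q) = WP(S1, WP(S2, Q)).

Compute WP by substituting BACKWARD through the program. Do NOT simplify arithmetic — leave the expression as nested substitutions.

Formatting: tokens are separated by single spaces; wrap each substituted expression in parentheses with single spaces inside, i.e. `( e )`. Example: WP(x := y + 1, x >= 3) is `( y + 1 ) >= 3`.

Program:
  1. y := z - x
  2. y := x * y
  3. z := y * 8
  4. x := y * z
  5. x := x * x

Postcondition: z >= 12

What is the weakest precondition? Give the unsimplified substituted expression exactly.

Answer: ( ( x * ( z - x ) ) * 8 ) >= 12

Derivation:
post: z >= 12
stmt 5: x := x * x  -- replace 0 occurrence(s) of x with (x * x)
  => z >= 12
stmt 4: x := y * z  -- replace 0 occurrence(s) of x with (y * z)
  => z >= 12
stmt 3: z := y * 8  -- replace 1 occurrence(s) of z with (y * 8)
  => ( y * 8 ) >= 12
stmt 2: y := x * y  -- replace 1 occurrence(s) of y with (x * y)
  => ( ( x * y ) * 8 ) >= 12
stmt 1: y := z - x  -- replace 1 occurrence(s) of y with (z - x)
  => ( ( x * ( z - x ) ) * 8 ) >= 12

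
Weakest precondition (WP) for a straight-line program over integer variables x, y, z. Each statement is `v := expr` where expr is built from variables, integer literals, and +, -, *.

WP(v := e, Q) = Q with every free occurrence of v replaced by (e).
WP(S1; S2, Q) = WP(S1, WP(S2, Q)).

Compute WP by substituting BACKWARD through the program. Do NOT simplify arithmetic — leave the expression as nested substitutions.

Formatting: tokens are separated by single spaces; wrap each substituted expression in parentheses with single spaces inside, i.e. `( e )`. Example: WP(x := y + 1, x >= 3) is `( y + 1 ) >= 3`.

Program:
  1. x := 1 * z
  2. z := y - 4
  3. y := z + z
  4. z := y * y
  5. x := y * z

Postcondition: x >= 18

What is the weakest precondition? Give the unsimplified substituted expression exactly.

post: x >= 18
stmt 5: x := y * z  -- replace 1 occurrence(s) of x with (y * z)
  => ( y * z ) >= 18
stmt 4: z := y * y  -- replace 1 occurrence(s) of z with (y * y)
  => ( y * ( y * y ) ) >= 18
stmt 3: y := z + z  -- replace 3 occurrence(s) of y with (z + z)
  => ( ( z + z ) * ( ( z + z ) * ( z + z ) ) ) >= 18
stmt 2: z := y - 4  -- replace 6 occurrence(s) of z with (y - 4)
  => ( ( ( y - 4 ) + ( y - 4 ) ) * ( ( ( y - 4 ) + ( y - 4 ) ) * ( ( y - 4 ) + ( y - 4 ) ) ) ) >= 18
stmt 1: x := 1 * z  -- replace 0 occurrence(s) of x with (1 * z)
  => ( ( ( y - 4 ) + ( y - 4 ) ) * ( ( ( y - 4 ) + ( y - 4 ) ) * ( ( y - 4 ) + ( y - 4 ) ) ) ) >= 18

Answer: ( ( ( y - 4 ) + ( y - 4 ) ) * ( ( ( y - 4 ) + ( y - 4 ) ) * ( ( y - 4 ) + ( y - 4 ) ) ) ) >= 18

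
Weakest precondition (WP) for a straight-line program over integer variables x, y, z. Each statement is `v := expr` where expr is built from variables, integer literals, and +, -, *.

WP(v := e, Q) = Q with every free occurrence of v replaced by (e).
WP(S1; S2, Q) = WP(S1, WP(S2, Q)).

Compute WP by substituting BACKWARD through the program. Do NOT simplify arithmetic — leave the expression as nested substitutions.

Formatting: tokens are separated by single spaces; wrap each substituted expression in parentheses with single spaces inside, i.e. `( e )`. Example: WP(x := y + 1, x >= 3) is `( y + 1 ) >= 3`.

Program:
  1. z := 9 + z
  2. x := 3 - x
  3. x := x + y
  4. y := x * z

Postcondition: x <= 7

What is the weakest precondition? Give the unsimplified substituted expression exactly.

post: x <= 7
stmt 4: y := x * z  -- replace 0 occurrence(s) of y with (x * z)
  => x <= 7
stmt 3: x := x + y  -- replace 1 occurrence(s) of x with (x + y)
  => ( x + y ) <= 7
stmt 2: x := 3 - x  -- replace 1 occurrence(s) of x with (3 - x)
  => ( ( 3 - x ) + y ) <= 7
stmt 1: z := 9 + z  -- replace 0 occurrence(s) of z with (9 + z)
  => ( ( 3 - x ) + y ) <= 7

Answer: ( ( 3 - x ) + y ) <= 7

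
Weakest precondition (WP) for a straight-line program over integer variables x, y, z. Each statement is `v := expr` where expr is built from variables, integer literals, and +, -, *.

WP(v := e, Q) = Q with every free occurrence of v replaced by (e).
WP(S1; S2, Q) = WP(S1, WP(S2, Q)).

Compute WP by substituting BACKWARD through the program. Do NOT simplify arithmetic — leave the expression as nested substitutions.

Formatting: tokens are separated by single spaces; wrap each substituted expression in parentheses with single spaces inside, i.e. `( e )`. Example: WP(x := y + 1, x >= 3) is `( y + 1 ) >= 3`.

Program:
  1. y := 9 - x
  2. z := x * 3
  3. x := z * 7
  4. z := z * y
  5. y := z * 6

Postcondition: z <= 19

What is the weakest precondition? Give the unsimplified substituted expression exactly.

Answer: ( ( x * 3 ) * ( 9 - x ) ) <= 19

Derivation:
post: z <= 19
stmt 5: y := z * 6  -- replace 0 occurrence(s) of y with (z * 6)
  => z <= 19
stmt 4: z := z * y  -- replace 1 occurrence(s) of z with (z * y)
  => ( z * y ) <= 19
stmt 3: x := z * 7  -- replace 0 occurrence(s) of x with (z * 7)
  => ( z * y ) <= 19
stmt 2: z := x * 3  -- replace 1 occurrence(s) of z with (x * 3)
  => ( ( x * 3 ) * y ) <= 19
stmt 1: y := 9 - x  -- replace 1 occurrence(s) of y with (9 - x)
  => ( ( x * 3 ) * ( 9 - x ) ) <= 19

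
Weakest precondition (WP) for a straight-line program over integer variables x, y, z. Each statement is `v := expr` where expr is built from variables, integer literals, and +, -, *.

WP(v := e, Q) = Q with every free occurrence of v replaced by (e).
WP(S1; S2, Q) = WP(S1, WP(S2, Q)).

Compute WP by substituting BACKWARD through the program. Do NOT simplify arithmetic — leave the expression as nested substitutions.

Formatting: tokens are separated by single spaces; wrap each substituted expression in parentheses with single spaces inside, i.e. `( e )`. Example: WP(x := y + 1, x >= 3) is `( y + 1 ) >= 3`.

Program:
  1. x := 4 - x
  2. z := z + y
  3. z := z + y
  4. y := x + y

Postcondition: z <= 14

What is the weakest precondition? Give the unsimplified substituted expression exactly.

post: z <= 14
stmt 4: y := x + y  -- replace 0 occurrence(s) of y with (x + y)
  => z <= 14
stmt 3: z := z + y  -- replace 1 occurrence(s) of z with (z + y)
  => ( z + y ) <= 14
stmt 2: z := z + y  -- replace 1 occurrence(s) of z with (z + y)
  => ( ( z + y ) + y ) <= 14
stmt 1: x := 4 - x  -- replace 0 occurrence(s) of x with (4 - x)
  => ( ( z + y ) + y ) <= 14

Answer: ( ( z + y ) + y ) <= 14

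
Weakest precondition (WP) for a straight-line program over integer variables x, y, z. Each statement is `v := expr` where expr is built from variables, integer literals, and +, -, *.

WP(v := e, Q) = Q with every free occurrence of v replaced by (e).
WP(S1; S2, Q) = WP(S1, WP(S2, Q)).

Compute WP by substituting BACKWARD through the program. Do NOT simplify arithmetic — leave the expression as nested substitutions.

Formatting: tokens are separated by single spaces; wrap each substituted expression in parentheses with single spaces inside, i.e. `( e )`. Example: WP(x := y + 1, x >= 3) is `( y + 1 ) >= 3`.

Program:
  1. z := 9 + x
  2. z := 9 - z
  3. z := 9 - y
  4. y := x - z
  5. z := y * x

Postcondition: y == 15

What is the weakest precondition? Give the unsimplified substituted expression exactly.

Answer: ( x - ( 9 - y ) ) == 15

Derivation:
post: y == 15
stmt 5: z := y * x  -- replace 0 occurrence(s) of z with (y * x)
  => y == 15
stmt 4: y := x - z  -- replace 1 occurrence(s) of y with (x - z)
  => ( x - z ) == 15
stmt 3: z := 9 - y  -- replace 1 occurrence(s) of z with (9 - y)
  => ( x - ( 9 - y ) ) == 15
stmt 2: z := 9 - z  -- replace 0 occurrence(s) of z with (9 - z)
  => ( x - ( 9 - y ) ) == 15
stmt 1: z := 9 + x  -- replace 0 occurrence(s) of z with (9 + x)
  => ( x - ( 9 - y ) ) == 15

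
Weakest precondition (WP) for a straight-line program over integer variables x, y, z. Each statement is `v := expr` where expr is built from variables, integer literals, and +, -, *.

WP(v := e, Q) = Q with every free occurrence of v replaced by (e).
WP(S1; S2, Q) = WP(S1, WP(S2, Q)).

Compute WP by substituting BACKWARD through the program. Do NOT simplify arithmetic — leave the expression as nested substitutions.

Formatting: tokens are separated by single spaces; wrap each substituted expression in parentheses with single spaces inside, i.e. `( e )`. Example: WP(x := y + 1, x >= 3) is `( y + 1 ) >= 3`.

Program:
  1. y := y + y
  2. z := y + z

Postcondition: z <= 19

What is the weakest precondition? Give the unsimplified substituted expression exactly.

post: z <= 19
stmt 2: z := y + z  -- replace 1 occurrence(s) of z with (y + z)
  => ( y + z ) <= 19
stmt 1: y := y + y  -- replace 1 occurrence(s) of y with (y + y)
  => ( ( y + y ) + z ) <= 19

Answer: ( ( y + y ) + z ) <= 19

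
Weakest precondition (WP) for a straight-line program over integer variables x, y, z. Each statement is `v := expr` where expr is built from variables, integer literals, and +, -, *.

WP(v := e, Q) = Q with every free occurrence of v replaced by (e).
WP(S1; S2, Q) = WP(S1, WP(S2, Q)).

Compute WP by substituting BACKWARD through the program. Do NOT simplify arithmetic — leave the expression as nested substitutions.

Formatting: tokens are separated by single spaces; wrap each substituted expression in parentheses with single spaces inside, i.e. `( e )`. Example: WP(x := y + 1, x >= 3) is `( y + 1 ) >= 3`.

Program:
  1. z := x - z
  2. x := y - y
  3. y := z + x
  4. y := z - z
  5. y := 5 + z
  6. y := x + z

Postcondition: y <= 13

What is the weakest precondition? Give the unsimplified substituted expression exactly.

Answer: ( ( y - y ) + ( x - z ) ) <= 13

Derivation:
post: y <= 13
stmt 6: y := x + z  -- replace 1 occurrence(s) of y with (x + z)
  => ( x + z ) <= 13
stmt 5: y := 5 + z  -- replace 0 occurrence(s) of y with (5 + z)
  => ( x + z ) <= 13
stmt 4: y := z - z  -- replace 0 occurrence(s) of y with (z - z)
  => ( x + z ) <= 13
stmt 3: y := z + x  -- replace 0 occurrence(s) of y with (z + x)
  => ( x + z ) <= 13
stmt 2: x := y - y  -- replace 1 occurrence(s) of x with (y - y)
  => ( ( y - y ) + z ) <= 13
stmt 1: z := x - z  -- replace 1 occurrence(s) of z with (x - z)
  => ( ( y - y ) + ( x - z ) ) <= 13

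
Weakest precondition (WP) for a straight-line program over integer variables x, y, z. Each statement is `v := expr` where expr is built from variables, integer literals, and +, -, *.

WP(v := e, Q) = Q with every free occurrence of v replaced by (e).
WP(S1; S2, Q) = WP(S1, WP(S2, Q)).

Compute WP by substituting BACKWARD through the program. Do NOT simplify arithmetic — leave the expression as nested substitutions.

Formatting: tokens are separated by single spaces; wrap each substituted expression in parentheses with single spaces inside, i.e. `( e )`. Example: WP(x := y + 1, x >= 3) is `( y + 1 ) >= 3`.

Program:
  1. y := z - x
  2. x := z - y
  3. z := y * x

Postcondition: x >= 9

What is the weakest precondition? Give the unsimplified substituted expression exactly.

post: x >= 9
stmt 3: z := y * x  -- replace 0 occurrence(s) of z with (y * x)
  => x >= 9
stmt 2: x := z - y  -- replace 1 occurrence(s) of x with (z - y)
  => ( z - y ) >= 9
stmt 1: y := z - x  -- replace 1 occurrence(s) of y with (z - x)
  => ( z - ( z - x ) ) >= 9

Answer: ( z - ( z - x ) ) >= 9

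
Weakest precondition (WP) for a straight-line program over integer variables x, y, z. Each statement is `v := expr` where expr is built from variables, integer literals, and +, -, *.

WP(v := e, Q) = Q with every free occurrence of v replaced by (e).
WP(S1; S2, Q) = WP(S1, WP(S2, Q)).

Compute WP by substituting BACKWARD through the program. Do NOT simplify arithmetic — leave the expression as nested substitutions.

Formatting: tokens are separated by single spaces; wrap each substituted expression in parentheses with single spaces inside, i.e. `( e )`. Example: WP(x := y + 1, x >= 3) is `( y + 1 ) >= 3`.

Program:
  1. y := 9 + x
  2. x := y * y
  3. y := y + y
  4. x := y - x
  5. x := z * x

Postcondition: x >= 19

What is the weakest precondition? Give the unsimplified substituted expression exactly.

post: x >= 19
stmt 5: x := z * x  -- replace 1 occurrence(s) of x with (z * x)
  => ( z * x ) >= 19
stmt 4: x := y - x  -- replace 1 occurrence(s) of x with (y - x)
  => ( z * ( y - x ) ) >= 19
stmt 3: y := y + y  -- replace 1 occurrence(s) of y with (y + y)
  => ( z * ( ( y + y ) - x ) ) >= 19
stmt 2: x := y * y  -- replace 1 occurrence(s) of x with (y * y)
  => ( z * ( ( y + y ) - ( y * y ) ) ) >= 19
stmt 1: y := 9 + x  -- replace 4 occurrence(s) of y with (9 + x)
  => ( z * ( ( ( 9 + x ) + ( 9 + x ) ) - ( ( 9 + x ) * ( 9 + x ) ) ) ) >= 19

Answer: ( z * ( ( ( 9 + x ) + ( 9 + x ) ) - ( ( 9 + x ) * ( 9 + x ) ) ) ) >= 19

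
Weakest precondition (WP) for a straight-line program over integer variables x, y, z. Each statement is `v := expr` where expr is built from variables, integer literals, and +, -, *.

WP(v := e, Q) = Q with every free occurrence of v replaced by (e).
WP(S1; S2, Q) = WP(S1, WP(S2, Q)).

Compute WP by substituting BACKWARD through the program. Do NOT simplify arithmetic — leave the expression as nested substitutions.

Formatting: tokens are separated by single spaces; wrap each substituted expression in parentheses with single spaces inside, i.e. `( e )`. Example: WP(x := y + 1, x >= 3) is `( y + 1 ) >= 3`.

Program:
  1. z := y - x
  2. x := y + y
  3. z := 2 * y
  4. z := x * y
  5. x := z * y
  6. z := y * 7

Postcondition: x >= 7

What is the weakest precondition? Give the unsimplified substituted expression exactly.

Answer: ( ( ( y + y ) * y ) * y ) >= 7

Derivation:
post: x >= 7
stmt 6: z := y * 7  -- replace 0 occurrence(s) of z with (y * 7)
  => x >= 7
stmt 5: x := z * y  -- replace 1 occurrence(s) of x with (z * y)
  => ( z * y ) >= 7
stmt 4: z := x * y  -- replace 1 occurrence(s) of z with (x * y)
  => ( ( x * y ) * y ) >= 7
stmt 3: z := 2 * y  -- replace 0 occurrence(s) of z with (2 * y)
  => ( ( x * y ) * y ) >= 7
stmt 2: x := y + y  -- replace 1 occurrence(s) of x with (y + y)
  => ( ( ( y + y ) * y ) * y ) >= 7
stmt 1: z := y - x  -- replace 0 occurrence(s) of z with (y - x)
  => ( ( ( y + y ) * y ) * y ) >= 7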